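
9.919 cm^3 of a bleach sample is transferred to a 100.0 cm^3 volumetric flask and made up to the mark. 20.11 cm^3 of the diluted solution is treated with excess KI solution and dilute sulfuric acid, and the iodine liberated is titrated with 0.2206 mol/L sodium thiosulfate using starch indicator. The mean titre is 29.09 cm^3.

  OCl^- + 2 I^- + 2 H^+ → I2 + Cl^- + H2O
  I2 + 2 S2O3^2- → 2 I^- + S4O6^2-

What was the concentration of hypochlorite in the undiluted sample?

1.609 mol/L

n(S2O3^2-) = 0.02909 × 0.2206 = 6.417 × 10^-3 mol
n(I2) = n(S2O3^2-)/2 = 3.209 × 10^-3 mol
n(OCl^-) in the aliquot = 3.209 × 10^-3 mol (1:1 ratio)
[OCl^-]_dilute = 3.209 × 10^-3 / 0.02011 = 0.1596 mol/L
[OCl^-]_original = 0.1596 × 100.0/9.919 = 1.609 mol/L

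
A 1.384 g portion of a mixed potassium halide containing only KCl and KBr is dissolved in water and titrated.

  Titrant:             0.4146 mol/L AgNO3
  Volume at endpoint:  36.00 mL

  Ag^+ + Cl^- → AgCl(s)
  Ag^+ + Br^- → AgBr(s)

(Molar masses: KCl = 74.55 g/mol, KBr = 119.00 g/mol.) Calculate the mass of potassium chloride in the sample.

0.6577 g

n(AgNO3) = 0.03600 × 0.4146 = 0.01493 mol
Let x = n(KCl), y = n(KBr).
Titrant: 1x + 1y = 0.01493;  mass: 74.55x + 119.00y = 1.384
Solving, x = 8.822 × 10^-3 mol, y = 6.103 × 10^-3 mol
mass of KCl = 8.822 × 10^-3 × 74.55 = 0.6577 g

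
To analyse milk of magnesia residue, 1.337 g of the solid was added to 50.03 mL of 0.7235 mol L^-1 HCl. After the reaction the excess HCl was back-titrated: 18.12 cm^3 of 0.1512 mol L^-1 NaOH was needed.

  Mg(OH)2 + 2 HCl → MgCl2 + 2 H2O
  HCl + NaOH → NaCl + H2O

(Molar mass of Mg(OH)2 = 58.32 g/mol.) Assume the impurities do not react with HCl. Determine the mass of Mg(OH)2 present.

n(HCl) added = 0.05003 × 0.7235 = 0.03620 mol
n(NaOH) used in back-titration = 0.01812 × 0.1512 = 2.740 × 10^-3 mol
n(HCl) left over = 2.740 × 10^-3 mol (1:1 ratio)
n(HCl) consumed by analyte = 0.03620 − 2.740 × 10^-3 = 0.03346 mol
From the 1:2 ratio, n(Mg(OH)2) = 1/2 × 0.03346 = 0.01673 mol
mass of Mg(OH)2 = 0.01673 × 58.32 = 0.9756 g

0.9756 g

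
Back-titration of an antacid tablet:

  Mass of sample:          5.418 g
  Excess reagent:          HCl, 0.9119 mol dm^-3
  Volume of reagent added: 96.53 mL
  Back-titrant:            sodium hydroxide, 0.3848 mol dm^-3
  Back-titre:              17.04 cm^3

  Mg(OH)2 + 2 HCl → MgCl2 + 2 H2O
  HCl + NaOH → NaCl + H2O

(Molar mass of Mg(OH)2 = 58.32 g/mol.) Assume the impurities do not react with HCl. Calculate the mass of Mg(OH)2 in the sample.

n(HCl) added = 0.09653 × 0.9119 = 0.08803 mol
n(NaOH) used in back-titration = 0.01704 × 0.3848 = 6.557 × 10^-3 mol
n(HCl) left over = 6.557 × 10^-3 mol (1:1 ratio)
n(HCl) consumed by analyte = 0.08803 − 6.557 × 10^-3 = 0.08147 mol
From the 1:2 ratio, n(Mg(OH)2) = 1/2 × 0.08147 = 0.04073 mol
mass of Mg(OH)2 = 0.04073 × 58.32 = 2.376 g

2.376 g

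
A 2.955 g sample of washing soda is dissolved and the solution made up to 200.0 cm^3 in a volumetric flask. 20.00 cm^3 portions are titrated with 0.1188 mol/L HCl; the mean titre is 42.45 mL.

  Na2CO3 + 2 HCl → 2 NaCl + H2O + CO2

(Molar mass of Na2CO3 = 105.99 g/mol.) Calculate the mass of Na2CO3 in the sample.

2.673 g

n(HCl) per titration = 0.04245 × 0.1188 = 5.043 × 10^-3 mol
From the 1:2 ratio, n(Na2CO3) in each aliquot = 1/2 × 5.043 × 10^-3 = 2.522 × 10^-3 mol
n(Na2CO3) in the whole flask = 2.522 × 10^-3 × 200.0/20.00 = 0.02522 mol
mass of Na2CO3 = 0.02522 × 105.99 = 2.673 g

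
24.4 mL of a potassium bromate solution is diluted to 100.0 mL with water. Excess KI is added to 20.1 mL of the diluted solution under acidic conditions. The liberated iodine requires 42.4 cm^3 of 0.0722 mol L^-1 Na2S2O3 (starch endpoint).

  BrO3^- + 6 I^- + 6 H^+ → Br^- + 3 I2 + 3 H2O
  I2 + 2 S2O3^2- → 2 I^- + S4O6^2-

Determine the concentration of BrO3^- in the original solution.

n(S2O3^2-) = 0.0424 × 0.0722 = 3.06 × 10^-3 mol
n(I2) = n(S2O3^2-)/2 = 1.53 × 10^-3 mol
From the 1:3 ratio, n(BrO3^-) in the aliquot = 1/3 × 1.53 × 10^-3 = 5.10 × 10^-4 mol
[BrO3^-]_dilute = 5.10 × 10^-4 / 0.0201 = 0.0254 mol/L
[BrO3^-]_original = 0.0254 × 100.0/24.4 = 0.104 mol/L

0.104 mol/L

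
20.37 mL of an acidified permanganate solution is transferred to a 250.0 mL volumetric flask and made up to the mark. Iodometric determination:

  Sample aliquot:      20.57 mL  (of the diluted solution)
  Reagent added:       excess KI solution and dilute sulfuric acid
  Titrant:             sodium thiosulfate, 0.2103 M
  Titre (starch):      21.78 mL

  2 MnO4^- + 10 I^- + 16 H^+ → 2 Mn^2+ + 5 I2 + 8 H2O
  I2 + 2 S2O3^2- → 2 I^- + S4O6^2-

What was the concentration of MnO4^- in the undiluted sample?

n(S2O3^2-) = 0.02178 × 0.2103 = 4.580 × 10^-3 mol
n(I2) = n(S2O3^2-)/2 = 2.290 × 10^-3 mol
From the 2:5 ratio, n(MnO4^-) in the aliquot = 2/5 × 2.290 × 10^-3 = 9.161 × 10^-4 mol
[MnO4^-]_dilute = 9.161 × 10^-4 / 0.02057 = 0.04453 mol/L
[MnO4^-]_original = 0.04453 × 250.0/20.37 = 0.5466 mol/L

0.5466 M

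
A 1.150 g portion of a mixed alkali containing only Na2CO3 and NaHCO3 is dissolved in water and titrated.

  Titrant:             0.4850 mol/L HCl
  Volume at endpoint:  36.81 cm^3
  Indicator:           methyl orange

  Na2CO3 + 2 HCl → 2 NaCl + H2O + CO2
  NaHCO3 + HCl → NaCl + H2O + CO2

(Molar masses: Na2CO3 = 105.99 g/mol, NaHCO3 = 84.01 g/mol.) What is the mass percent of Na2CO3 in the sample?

n(HCl) = 0.03681 × 0.4850 = 0.01785 mol
Let x = n(Na2CO3), y = n(NaHCO3).
Titrant: 2x + 1y = 0.01785;  mass: 105.99x + 84.01y = 1.150
Solving, x = 5.639 × 10^-3 mol, y = 6.574 × 10^-3 mol
mass of Na2CO3 = 5.639 × 10^-3 × 105.99 = 0.5977 g
% Na2CO3 = 0.5977 / 1.150 × 100 = 51.98 %

51.98 %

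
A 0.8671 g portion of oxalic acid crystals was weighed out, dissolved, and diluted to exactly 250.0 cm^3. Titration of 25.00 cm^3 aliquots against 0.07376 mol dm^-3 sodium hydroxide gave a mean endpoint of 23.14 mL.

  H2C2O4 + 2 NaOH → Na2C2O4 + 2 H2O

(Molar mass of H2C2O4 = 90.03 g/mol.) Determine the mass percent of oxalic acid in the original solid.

88.61 %

n(NaOH) per titration = 0.02314 × 0.07376 = 1.707 × 10^-3 mol
From the 1:2 ratio, n(H2C2O4) in each aliquot = 1/2 × 1.707 × 10^-3 = 8.534 × 10^-4 mol
n(H2C2O4) in the whole flask = 8.534 × 10^-4 × 250.0/25.00 = 8.534 × 10^-3 mol
mass of H2C2O4 = 8.534 × 10^-3 × 90.03 = 0.7683 g
% H2C2O4 = 0.7683 / 0.8671 × 100 = 88.61 %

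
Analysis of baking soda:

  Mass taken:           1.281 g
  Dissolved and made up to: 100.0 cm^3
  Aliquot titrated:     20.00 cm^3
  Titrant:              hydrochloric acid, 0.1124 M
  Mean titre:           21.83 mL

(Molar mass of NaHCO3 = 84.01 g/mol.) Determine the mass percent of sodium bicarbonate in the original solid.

80.46 %

NaHCO3 + HCl → NaCl + H2O + CO2
n(HCl) per titration = 0.02183 × 0.1124 = 2.454 × 10^-3 mol
n(NaHCO3) in each aliquot = 2.454 × 10^-3 mol (1:1 ratio)
n(NaHCO3) in the whole flask = 2.454 × 10^-3 × 100.0/20.00 = 0.01227 mol
mass of NaHCO3 = 0.01227 × 84.01 = 1.031 g
% NaHCO3 = 1.031 / 1.281 × 100 = 80.46 %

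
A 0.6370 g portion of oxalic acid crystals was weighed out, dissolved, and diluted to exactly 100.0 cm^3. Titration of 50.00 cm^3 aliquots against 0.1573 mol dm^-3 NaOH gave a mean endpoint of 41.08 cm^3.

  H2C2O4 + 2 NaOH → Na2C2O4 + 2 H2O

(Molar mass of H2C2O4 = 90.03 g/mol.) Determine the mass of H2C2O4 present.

n(NaOH) per titration = 0.04108 × 0.1573 = 6.462 × 10^-3 mol
From the 1:2 ratio, n(H2C2O4) in each aliquot = 1/2 × 6.462 × 10^-3 = 3.231 × 10^-3 mol
n(H2C2O4) in the whole flask = 3.231 × 10^-3 × 100.0/50.00 = 6.462 × 10^-3 mol
mass of H2C2O4 = 6.462 × 10^-3 × 90.03 = 0.5818 g

0.5818 g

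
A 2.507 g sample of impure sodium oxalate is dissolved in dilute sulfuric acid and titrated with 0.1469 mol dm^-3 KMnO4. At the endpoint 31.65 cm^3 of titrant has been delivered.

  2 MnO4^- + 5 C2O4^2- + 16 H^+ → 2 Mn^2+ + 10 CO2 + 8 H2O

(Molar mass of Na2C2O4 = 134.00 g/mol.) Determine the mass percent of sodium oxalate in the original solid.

62.13 %

n(KMnO4) = 0.03165 L × 0.1469 mol/L = 4.649 × 10^-3 mol
From the 5:2 ratio, n(Na2C2O4) = 5/2 × 4.649 × 10^-3 = 0.01162 mol
mass of Na2C2O4 = 0.01162 × 134.00 g/mol = 1.558 g
% Na2C2O4 = 1.558 / 2.507 × 100 = 62.13 %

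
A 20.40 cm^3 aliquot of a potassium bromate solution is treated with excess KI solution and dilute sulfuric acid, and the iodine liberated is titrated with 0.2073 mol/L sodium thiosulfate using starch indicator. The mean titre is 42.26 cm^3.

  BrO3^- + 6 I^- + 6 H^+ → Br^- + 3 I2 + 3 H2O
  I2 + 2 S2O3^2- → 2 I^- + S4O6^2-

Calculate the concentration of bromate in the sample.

0.07157 mol/L

n(S2O3^2-) = 0.04226 × 0.2073 = 8.760 × 10^-3 mol
n(I2) = n(S2O3^2-)/2 = 4.380 × 10^-3 mol
From the 1:3 ratio, n(BrO3^-) in the aliquot = 1/3 × 4.380 × 10^-3 = 1.460 × 10^-3 mol
[BrO3^-] = 1.460 × 10^-3 / 0.02040 = 0.07157 mol/L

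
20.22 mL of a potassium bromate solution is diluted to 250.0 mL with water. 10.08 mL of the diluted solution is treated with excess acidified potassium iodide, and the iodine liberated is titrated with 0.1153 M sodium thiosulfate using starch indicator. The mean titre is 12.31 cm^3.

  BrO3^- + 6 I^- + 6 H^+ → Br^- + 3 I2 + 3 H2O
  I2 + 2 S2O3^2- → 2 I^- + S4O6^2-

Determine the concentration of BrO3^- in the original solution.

n(S2O3^2-) = 0.01231 × 0.1153 = 1.419 × 10^-3 mol
n(I2) = n(S2O3^2-)/2 = 7.097 × 10^-4 mol
From the 1:3 ratio, n(BrO3^-) in the aliquot = 1/3 × 7.097 × 10^-4 = 2.366 × 10^-4 mol
[BrO3^-]_dilute = 2.366 × 10^-4 / 0.01008 = 0.02347 mol/L
[BrO3^-]_original = 0.02347 × 250.0/20.22 = 0.2902 mol/L

0.2902 M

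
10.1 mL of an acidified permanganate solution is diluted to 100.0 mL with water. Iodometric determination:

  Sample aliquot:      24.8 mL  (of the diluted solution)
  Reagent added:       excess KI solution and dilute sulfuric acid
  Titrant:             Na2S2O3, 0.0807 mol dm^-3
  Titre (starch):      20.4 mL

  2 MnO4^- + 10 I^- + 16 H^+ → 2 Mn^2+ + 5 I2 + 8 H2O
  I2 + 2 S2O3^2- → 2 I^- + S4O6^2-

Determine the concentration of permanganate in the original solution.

n(S2O3^2-) = 0.0204 × 0.0807 = 1.65 × 10^-3 mol
n(I2) = n(S2O3^2-)/2 = 8.23 × 10^-4 mol
From the 2:5 ratio, n(MnO4^-) in the aliquot = 2/5 × 8.23 × 10^-4 = 3.29 × 10^-4 mol
[MnO4^-]_dilute = 3.29 × 10^-4 / 0.0248 = 0.0133 mol/L
[MnO4^-]_original = 0.0133 × 100.0/10.1 = 0.131 mol/L

0.131 mol/L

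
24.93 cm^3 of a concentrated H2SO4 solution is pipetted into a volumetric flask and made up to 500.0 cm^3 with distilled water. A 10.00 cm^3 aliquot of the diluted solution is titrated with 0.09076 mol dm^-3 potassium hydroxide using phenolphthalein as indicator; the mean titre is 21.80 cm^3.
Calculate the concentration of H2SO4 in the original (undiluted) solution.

1.984 mol/L

H2SO4 + 2 KOH → K2SO4 + 2 H2O
n(KOH) = 0.02180 × 0.09076 = 1.979 × 10^-3 mol
From the 1:2 ratio, n(H2SO4) in the aliquot = 1/2 × 1.979 × 10^-3 = 9.893 × 10^-4 mol
[H2SO4]_dilute = 9.893 × 10^-4 / 0.01000 = 0.09893 mol/L
Dilution factor = 500.0 / 24.93 = 20.06
[H2SO4]_stock = 0.09893 × 20.06 = 1.984 mol/L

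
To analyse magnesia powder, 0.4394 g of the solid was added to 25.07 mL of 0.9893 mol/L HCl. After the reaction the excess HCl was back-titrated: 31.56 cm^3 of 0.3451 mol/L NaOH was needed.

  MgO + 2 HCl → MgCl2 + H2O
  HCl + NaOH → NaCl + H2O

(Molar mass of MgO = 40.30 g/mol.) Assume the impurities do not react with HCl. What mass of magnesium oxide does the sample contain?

n(HCl) added = 0.02507 × 0.9893 = 0.02480 mol
n(NaOH) used in back-titration = 0.03156 × 0.3451 = 0.01089 mol
n(HCl) left over = 0.01089 mol (1:1 ratio)
n(HCl) consumed by analyte = 0.02480 − 0.01089 = 0.01391 mol
From the 1:2 ratio, n(MgO) = 1/2 × 0.01391 = 6.955 × 10^-3 mol
mass of MgO = 6.955 × 10^-3 × 40.30 = 0.2803 g

0.2803 g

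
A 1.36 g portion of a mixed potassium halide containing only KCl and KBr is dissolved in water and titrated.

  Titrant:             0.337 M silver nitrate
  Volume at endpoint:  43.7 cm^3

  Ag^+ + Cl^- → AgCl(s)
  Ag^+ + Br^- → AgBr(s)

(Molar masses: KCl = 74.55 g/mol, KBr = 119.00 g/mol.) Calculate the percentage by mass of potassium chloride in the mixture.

n(AgNO3) = 0.0437 × 0.337 = 0.0147 mol
Let x = n(KCl), y = n(KBr).
Titrant: 1x + 1y = 0.0147;  mass: 74.55x + 119.00y = 1.36
Solving, x = 8.83 × 10^-3 mol, y = 5.90 × 10^-3 mol
mass of KCl = 8.83 × 10^-3 × 74.55 = 0.658 g
% KCl = 0.658 / 1.36 × 100 = 48.4 %

48.4 %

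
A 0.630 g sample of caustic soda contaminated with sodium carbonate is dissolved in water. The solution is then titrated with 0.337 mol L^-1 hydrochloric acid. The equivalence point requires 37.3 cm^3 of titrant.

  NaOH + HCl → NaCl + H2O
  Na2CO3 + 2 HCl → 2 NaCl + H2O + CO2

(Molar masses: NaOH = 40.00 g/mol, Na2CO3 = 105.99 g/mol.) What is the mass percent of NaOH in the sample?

17.7 %

n(HCl) = 0.0373 × 0.337 = 0.0126 mol
Let x = n(NaOH), y = n(Na2CO3).
Titrant: 1x + 2y = 0.0126;  mass: 40.00x + 105.99y = 0.630
Solving, x = 2.78 × 10^-3 mol, y = 4.89 × 10^-3 mol
mass of NaOH = 2.78 × 10^-3 × 40.00 = 0.111 g
% NaOH = 0.111 / 0.630 × 100 = 17.7 %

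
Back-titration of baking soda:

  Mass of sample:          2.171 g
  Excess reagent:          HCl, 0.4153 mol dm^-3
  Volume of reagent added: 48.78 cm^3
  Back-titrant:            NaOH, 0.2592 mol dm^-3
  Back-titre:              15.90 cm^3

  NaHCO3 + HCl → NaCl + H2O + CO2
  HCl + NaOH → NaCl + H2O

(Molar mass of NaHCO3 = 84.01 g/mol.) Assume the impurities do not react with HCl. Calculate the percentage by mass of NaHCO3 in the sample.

62.44 %

n(HCl) added = 0.04878 × 0.4153 = 0.02026 mol
n(NaOH) used in back-titration = 0.01590 × 0.2592 = 4.121 × 10^-3 mol
n(HCl) left over = 4.121 × 10^-3 mol (1:1 ratio)
n(HCl) consumed by analyte = 0.02026 − 4.121 × 10^-3 = 0.01614 mol
n(NaHCO3) = 0.01614 mol (1:1 ratio)
mass of NaHCO3 = 0.01614 × 84.01 = 1.356 g
% NaHCO3 = 1.356 / 2.171 × 100 = 62.44 %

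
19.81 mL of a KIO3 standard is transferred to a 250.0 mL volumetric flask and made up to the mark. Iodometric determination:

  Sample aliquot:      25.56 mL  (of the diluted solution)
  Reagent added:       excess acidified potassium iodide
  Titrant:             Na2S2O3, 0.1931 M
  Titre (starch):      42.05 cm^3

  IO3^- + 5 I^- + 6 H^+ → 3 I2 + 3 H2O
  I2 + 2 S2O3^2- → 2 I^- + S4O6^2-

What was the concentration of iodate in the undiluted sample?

0.6682 M

n(S2O3^2-) = 0.04205 × 0.1931 = 8.120 × 10^-3 mol
n(I2) = n(S2O3^2-)/2 = 4.060 × 10^-3 mol
From the 1:3 ratio, n(IO3^-) in the aliquot = 1/3 × 4.060 × 10^-3 = 1.353 × 10^-3 mol
[IO3^-]_dilute = 1.353 × 10^-3 / 0.02556 = 0.05295 mol/L
[IO3^-]_original = 0.05295 × 250.0/19.81 = 0.6682 mol/L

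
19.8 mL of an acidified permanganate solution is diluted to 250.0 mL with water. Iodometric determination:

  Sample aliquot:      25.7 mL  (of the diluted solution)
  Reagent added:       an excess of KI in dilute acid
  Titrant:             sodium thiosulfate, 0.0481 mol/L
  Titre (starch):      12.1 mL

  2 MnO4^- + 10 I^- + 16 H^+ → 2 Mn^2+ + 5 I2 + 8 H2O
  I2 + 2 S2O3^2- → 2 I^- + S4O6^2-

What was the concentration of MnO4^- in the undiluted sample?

0.0572 mol/L

n(S2O3^2-) = 0.0121 × 0.0481 = 5.82 × 10^-4 mol
n(I2) = n(S2O3^2-)/2 = 2.91 × 10^-4 mol
From the 2:5 ratio, n(MnO4^-) in the aliquot = 2/5 × 2.91 × 10^-4 = 1.16 × 10^-4 mol
[MnO4^-]_dilute = 1.16 × 10^-4 / 0.0257 = 0.00453 mol/L
[MnO4^-]_original = 0.00453 × 250.0/19.8 = 0.0572 mol/L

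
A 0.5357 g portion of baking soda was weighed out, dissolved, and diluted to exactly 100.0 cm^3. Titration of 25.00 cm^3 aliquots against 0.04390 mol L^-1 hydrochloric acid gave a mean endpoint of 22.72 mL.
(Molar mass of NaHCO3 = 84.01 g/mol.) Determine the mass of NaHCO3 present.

NaHCO3 + HCl → NaCl + H2O + CO2
n(HCl) per titration = 0.02272 × 0.04390 = 9.974 × 10^-4 mol
n(NaHCO3) in each aliquot = 9.974 × 10^-4 mol (1:1 ratio)
n(NaHCO3) in the whole flask = 9.974 × 10^-4 × 100.0/25.00 = 3.990 × 10^-3 mol
mass of NaHCO3 = 3.990 × 10^-3 × 84.01 = 0.3352 g

0.3352 g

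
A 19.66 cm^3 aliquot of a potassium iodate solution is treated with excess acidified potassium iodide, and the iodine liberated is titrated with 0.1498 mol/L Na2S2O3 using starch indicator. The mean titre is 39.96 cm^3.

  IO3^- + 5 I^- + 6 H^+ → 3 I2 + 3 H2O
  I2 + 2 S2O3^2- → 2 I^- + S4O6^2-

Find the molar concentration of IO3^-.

0.05075 mol/L

n(S2O3^2-) = 0.03996 × 0.1498 = 5.986 × 10^-3 mol
n(I2) = n(S2O3^2-)/2 = 2.993 × 10^-3 mol
From the 1:3 ratio, n(IO3^-) in the aliquot = 1/3 × 2.993 × 10^-3 = 9.977 × 10^-4 mol
[IO3^-] = 9.977 × 10^-4 / 0.01966 = 0.05075 mol/L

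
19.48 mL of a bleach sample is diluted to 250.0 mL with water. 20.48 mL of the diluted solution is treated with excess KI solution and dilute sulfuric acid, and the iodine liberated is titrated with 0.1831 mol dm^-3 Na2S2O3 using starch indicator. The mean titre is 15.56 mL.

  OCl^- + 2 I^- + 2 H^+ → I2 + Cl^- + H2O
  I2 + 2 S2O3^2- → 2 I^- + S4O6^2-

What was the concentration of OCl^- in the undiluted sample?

n(S2O3^2-) = 0.01556 × 0.1831 = 2.849 × 10^-3 mol
n(I2) = n(S2O3^2-)/2 = 1.425 × 10^-3 mol
n(OCl^-) in the aliquot = 1.425 × 10^-3 mol (1:1 ratio)
[OCl^-]_dilute = 1.425 × 10^-3 / 0.02048 = 0.06956 mol/L
[OCl^-]_original = 0.06956 × 250.0/19.48 = 0.8927 mol/L

0.8927 mol/L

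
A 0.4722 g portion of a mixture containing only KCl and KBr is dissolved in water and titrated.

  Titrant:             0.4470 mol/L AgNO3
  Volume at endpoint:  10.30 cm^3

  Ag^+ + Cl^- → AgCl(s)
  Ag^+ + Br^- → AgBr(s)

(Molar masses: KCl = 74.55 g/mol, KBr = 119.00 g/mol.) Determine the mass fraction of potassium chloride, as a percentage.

26.88 %

n(AgNO3) = 0.01030 × 0.4470 = 4.604 × 10^-3 mol
Let x = n(KCl), y = n(KBr).
Titrant: 1x + 1y = 4.604 × 10^-3;  mass: 74.55x + 119.00y = 0.4722
Solving, x = 1.703 × 10^-3 mol, y = 2.901 × 10^-3 mol
mass of KCl = 1.703 × 10^-3 × 74.55 = 0.1269 g
% KCl = 0.1269 / 0.4722 × 100 = 26.88 %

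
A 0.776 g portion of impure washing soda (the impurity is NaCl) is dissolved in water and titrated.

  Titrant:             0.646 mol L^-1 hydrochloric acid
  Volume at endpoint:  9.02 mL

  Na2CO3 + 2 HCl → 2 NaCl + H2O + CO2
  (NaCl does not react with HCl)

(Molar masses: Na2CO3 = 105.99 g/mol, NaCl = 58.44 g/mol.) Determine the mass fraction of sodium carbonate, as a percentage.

n(HCl) = 0.00902 × 0.646 = 5.83 × 10^-3 mol
Let x = n(Na2CO3), y = n(NaCl).
Titrant: 2x = 5.83 × 10^-3;  mass: 105.99x + 58.44y = 0.776
Solving, x = 2.91 × 10^-3 mol, y = 7.99 × 10^-3 mol
mass of Na2CO3 = 2.91 × 10^-3 × 105.99 = 0.309 g
% Na2CO3 = 0.309 / 0.776 × 100 = 39.8 %

39.8 %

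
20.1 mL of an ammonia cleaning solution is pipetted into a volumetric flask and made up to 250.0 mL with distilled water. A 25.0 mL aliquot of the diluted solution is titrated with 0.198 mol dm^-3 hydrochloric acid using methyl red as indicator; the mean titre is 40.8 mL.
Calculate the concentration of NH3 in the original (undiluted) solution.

NH3 + HCl → NH4Cl
n(HCl) = 0.0408 × 0.198 = 8.08 × 10^-3 mol
n(NH3) in the aliquot = 8.08 × 10^-3 mol (1:1 ratio)
[NH3]_dilute = 8.08 × 10^-3 / 0.0250 = 0.323 mol/L
Dilution factor = 250.0 / 20.1 = 12.44
[NH3]_stock = 0.323 × 12.44 = 4.02 mol/L

4.02 mol/L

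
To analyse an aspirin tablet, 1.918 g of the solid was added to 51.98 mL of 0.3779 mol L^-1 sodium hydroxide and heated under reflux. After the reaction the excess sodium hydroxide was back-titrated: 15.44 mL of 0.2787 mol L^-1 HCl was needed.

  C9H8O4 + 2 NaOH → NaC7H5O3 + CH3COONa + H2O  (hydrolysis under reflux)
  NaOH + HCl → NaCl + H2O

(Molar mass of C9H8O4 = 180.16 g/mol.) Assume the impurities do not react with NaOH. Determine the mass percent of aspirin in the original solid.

n(NaOH) added = 0.05198 × 0.3779 = 0.01964 mol
n(HCl) used in back-titration = 0.01544 × 0.2787 = 4.303 × 10^-3 mol
n(NaOH) left over = 4.303 × 10^-3 mol (1:1 ratio)
n(NaOH) consumed by analyte = 0.01964 − 4.303 × 10^-3 = 0.01534 mol
From the 1:2 ratio, n(C9H8O4) = 1/2 × 0.01534 = 7.670 × 10^-3 mol
mass of C9H8O4 = 7.670 × 10^-3 × 180.16 = 1.382 g
% C9H8O4 = 1.382 / 1.918 × 100 = 72.05 %

72.05 %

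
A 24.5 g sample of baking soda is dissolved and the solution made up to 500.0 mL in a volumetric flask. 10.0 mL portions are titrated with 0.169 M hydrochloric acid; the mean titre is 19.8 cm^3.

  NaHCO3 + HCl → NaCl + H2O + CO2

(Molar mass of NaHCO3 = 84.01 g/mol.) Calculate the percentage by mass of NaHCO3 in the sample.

57.4 %

n(HCl) per titration = 0.0198 × 0.169 = 3.35 × 10^-3 mol
n(NaHCO3) in each aliquot = 3.35 × 10^-3 mol (1:1 ratio)
n(NaHCO3) in the whole flask = 3.35 × 10^-3 × 500.0/10.0 = 0.167 mol
mass of NaHCO3 = 0.167 × 84.01 = 14.1 g
% NaHCO3 = 14.1 / 24.5 × 100 = 57.4 %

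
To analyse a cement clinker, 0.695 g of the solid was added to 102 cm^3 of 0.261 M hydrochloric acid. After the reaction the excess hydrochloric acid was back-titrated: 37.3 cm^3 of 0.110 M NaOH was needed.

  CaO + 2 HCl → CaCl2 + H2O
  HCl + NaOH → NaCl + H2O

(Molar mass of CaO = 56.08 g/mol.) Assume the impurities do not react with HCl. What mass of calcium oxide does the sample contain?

0.631 g

n(HCl) added = 0.102 × 0.261 = 0.0266 mol
n(NaOH) used in back-titration = 0.0373 × 0.110 = 4.10 × 10^-3 mol
n(HCl) left over = 4.10 × 10^-3 mol (1:1 ratio)
n(HCl) consumed by analyte = 0.0266 − 4.10 × 10^-3 = 0.0225 mol
From the 1:2 ratio, n(CaO) = 1/2 × 0.0225 = 0.0113 mol
mass of CaO = 0.0113 × 56.08 = 0.631 g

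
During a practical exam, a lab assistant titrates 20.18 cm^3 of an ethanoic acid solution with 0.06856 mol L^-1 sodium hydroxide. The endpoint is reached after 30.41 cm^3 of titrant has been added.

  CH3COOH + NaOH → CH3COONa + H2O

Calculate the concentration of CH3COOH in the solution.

0.1033 mol/L

n(NaOH) = 0.03041 L × 0.06856 mol/L = 2.085 × 10^-3 mol
n(CH3COOH) = 2.085 × 10^-3 mol (1:1 mole ratio)
[CH3COOH] = 2.085 × 10^-3 mol / 0.02018 L = 0.1033 mol/L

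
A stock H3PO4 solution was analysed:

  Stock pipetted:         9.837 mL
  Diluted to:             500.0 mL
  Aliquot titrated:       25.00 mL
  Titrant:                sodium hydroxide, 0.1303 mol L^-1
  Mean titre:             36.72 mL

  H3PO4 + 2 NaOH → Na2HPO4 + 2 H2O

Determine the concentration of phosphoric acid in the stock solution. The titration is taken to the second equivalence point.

n(NaOH) = 0.03672 × 0.1303 = 4.785 × 10^-3 mol
From the 1:2 ratio, n(H3PO4) in the aliquot = 1/2 × 4.785 × 10^-3 = 2.392 × 10^-3 mol
[H3PO4]_dilute = 2.392 × 10^-3 / 0.02500 = 0.09569 mol/L
Dilution factor = 500.0 / 9.837 = 50.83
[H3PO4]_stock = 0.09569 × 50.83 = 4.864 mol/L

4.864 mol/L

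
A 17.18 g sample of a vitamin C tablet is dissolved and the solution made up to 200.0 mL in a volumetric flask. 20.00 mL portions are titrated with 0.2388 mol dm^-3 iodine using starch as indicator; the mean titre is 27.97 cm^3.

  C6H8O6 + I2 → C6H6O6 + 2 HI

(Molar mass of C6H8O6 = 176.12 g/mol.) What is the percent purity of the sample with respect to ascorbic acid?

68.47 %

n(I2) per titration = 0.02797 × 0.2388 = 6.679 × 10^-3 mol
n(C6H8O6) in each aliquot = 6.679 × 10^-3 mol (1:1 ratio)
n(C6H8O6) in the whole flask = 6.679 × 10^-3 × 200.0/20.00 = 0.06679 mol
mass of C6H8O6 = 0.06679 × 176.12 = 11.76 g
% C6H8O6 = 11.76 / 17.18 × 100 = 68.47 %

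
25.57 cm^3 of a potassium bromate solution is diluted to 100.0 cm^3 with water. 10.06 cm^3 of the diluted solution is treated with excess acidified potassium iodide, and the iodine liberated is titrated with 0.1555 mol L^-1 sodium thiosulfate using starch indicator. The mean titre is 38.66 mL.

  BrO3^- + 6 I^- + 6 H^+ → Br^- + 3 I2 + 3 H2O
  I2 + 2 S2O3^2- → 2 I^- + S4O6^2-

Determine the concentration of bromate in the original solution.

n(S2O3^2-) = 0.03866 × 0.1555 = 6.012 × 10^-3 mol
n(I2) = n(S2O3^2-)/2 = 3.006 × 10^-3 mol
From the 1:3 ratio, n(BrO3^-) in the aliquot = 1/3 × 3.006 × 10^-3 = 1.002 × 10^-3 mol
[BrO3^-]_dilute = 1.002 × 10^-3 / 0.01006 = 0.09960 mol/L
[BrO3^-]_original = 0.09960 × 100.0/25.57 = 0.3895 mol/L

0.3895 mol/L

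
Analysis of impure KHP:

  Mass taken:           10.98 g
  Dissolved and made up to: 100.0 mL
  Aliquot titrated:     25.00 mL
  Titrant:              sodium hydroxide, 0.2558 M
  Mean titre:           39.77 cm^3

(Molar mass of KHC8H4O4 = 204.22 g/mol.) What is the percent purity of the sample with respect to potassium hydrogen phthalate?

KHC8H4O4 + NaOH → KNaC8H4O4 + H2O
n(NaOH) per titration = 0.03977 × 0.2558 = 0.01017 mol
n(KHC8H4O4) in each aliquot = 0.01017 mol (1:1 ratio)
n(KHC8H4O4) in the whole flask = 0.01017 × 100.0/25.00 = 0.04069 mol
mass of KHC8H4O4 = 0.04069 × 204.22 = 8.310 g
% KHC8H4O4 = 8.310 / 10.98 × 100 = 75.69 %

75.69 %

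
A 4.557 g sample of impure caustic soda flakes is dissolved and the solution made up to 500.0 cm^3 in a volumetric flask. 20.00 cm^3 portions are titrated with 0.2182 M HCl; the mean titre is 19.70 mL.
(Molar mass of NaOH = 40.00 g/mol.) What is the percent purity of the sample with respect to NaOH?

94.33 %

NaOH + HCl → NaCl + H2O
n(HCl) per titration = 0.01970 × 0.2182 = 4.299 × 10^-3 mol
n(NaOH) in each aliquot = 4.299 × 10^-3 mol (1:1 ratio)
n(NaOH) in the whole flask = 4.299 × 10^-3 × 500.0/20.00 = 0.1075 mol
mass of NaOH = 0.1075 × 40.00 = 4.299 g
% NaOH = 4.299 / 4.557 × 100 = 94.33 %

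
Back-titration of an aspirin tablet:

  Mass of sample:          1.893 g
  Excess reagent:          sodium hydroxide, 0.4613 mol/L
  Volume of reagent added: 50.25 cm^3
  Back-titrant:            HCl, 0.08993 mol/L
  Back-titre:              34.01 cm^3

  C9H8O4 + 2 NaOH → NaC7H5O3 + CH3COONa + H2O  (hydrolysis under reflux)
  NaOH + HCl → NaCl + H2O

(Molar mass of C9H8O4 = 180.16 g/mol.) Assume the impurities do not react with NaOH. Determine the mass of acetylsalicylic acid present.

n(NaOH) added = 0.05025 × 0.4613 = 0.02318 mol
n(HCl) used in back-titration = 0.03401 × 0.08993 = 3.059 × 10^-3 mol
n(NaOH) left over = 3.059 × 10^-3 mol (1:1 ratio)
n(NaOH) consumed by analyte = 0.02318 − 3.059 × 10^-3 = 0.02012 mol
From the 1:2 ratio, n(C9H8O4) = 1/2 × 0.02012 = 0.01006 mol
mass of C9H8O4 = 0.01006 × 180.16 = 1.813 g

1.813 g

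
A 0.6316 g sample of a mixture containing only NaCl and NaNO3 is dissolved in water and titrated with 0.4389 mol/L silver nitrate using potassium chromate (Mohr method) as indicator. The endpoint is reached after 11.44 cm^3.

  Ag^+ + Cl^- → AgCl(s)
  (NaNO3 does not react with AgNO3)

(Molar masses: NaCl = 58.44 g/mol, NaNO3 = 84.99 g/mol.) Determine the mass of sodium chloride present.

n(AgNO3) = 0.01144 × 0.4389 = 5.021 × 10^-3 mol
Let x = n(NaCl), y = n(NaNO3).
Titrant: 1x = 5.021 × 10^-3;  mass: 58.44x + 84.99y = 0.6316
Solving, x = 5.021 × 10^-3 mol, y = 3.979 × 10^-3 mol
mass of NaCl = 5.021 × 10^-3 × 58.44 = 0.2934 g

0.2934 g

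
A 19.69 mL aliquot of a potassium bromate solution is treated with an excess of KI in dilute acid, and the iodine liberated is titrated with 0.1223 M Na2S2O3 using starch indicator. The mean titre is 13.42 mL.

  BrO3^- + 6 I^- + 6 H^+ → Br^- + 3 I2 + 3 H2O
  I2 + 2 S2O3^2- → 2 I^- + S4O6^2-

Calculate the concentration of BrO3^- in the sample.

n(S2O3^2-) = 0.01342 × 0.1223 = 1.641 × 10^-3 mol
n(I2) = n(S2O3^2-)/2 = 8.206 × 10^-4 mol
From the 1:3 ratio, n(BrO3^-) in the aliquot = 1/3 × 8.206 × 10^-4 = 2.735 × 10^-4 mol
[BrO3^-] = 2.735 × 10^-4 / 0.01969 = 0.01389 mol/L

0.01389 M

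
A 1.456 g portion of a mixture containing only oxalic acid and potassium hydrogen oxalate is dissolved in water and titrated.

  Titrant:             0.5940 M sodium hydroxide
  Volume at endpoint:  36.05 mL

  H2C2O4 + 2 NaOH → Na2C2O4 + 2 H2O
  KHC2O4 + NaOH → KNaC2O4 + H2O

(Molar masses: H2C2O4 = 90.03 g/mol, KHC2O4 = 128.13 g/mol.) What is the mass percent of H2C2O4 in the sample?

n(NaOH) = 0.03605 × 0.5940 = 0.02141 mol
Let x = n(H2C2O4), y = n(KHC2O4).
Titrant: 2x + 1y = 0.02141;  mass: 90.03x + 128.13y = 1.456
Solving, x = 7.747 × 10^-3 mol, y = 5.920 × 10^-3 mol
mass of H2C2O4 = 7.747 × 10^-3 × 90.03 = 0.6974 g
% H2C2O4 = 0.6974 / 1.456 × 100 = 47.90 %

47.90 %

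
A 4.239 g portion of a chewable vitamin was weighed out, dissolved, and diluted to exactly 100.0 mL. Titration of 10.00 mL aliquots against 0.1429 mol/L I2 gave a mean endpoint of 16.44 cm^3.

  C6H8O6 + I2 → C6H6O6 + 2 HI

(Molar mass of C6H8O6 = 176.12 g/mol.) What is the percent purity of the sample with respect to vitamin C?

97.61 %

n(I2) per titration = 0.01644 × 0.1429 = 2.349 × 10^-3 mol
n(C6H8O6) in each aliquot = 2.349 × 10^-3 mol (1:1 ratio)
n(C6H8O6) in the whole flask = 2.349 × 10^-3 × 100.0/10.00 = 0.02349 mol
mass of C6H8O6 = 0.02349 × 176.12 = 4.138 g
% C6H8O6 = 4.138 / 4.239 × 100 = 97.61 %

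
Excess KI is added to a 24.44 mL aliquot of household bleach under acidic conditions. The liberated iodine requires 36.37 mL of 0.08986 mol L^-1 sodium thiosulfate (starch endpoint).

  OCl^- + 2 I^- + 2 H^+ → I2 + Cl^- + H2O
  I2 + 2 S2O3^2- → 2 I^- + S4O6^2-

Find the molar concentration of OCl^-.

0.06686 mol/L

n(S2O3^2-) = 0.03637 × 0.08986 = 3.268 × 10^-3 mol
n(I2) = n(S2O3^2-)/2 = 1.634 × 10^-3 mol
n(OCl^-) in the aliquot = 1.634 × 10^-3 mol (1:1 ratio)
[OCl^-] = 1.634 × 10^-3 / 0.02444 = 0.06686 mol/L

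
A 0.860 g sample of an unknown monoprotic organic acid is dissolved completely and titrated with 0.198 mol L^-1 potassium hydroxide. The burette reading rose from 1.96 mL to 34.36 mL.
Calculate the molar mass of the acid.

134 g/mol

n(KOH) = 0.0324 L × 0.198 mol/L = 6.42 × 10^-3 mol
n(HA) = 6.42 × 10^-3 mol (1:1 ratio)
M = m / n = 0.860 g / 6.42 × 10^-3 mol = 134 g/mol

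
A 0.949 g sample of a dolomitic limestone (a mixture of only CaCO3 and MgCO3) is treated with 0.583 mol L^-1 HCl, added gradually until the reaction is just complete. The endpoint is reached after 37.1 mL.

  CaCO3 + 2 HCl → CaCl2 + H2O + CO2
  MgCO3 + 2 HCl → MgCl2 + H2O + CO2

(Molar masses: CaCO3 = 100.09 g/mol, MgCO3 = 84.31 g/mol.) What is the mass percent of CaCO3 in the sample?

n(HCl) = 0.0371 × 0.583 = 0.0216 mol
Let x = n(CaCO3), y = n(MgCO3).
Titrant: 2x + 2y = 0.0216;  mass: 100.09x + 84.31y = 0.949
Solving, x = 2.36 × 10^-3 mol, y = 8.46 × 10^-3 mol
mass of CaCO3 = 2.36 × 10^-3 × 100.09 = 0.236 g
% CaCO3 = 0.236 / 0.949 × 100 = 24.9 %

24.9 %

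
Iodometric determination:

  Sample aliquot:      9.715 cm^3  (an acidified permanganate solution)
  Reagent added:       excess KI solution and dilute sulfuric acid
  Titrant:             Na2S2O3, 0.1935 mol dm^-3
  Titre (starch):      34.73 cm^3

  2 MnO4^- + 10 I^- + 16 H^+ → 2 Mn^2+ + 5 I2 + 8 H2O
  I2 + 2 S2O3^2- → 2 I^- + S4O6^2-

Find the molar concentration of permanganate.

0.1383 mol/L

n(S2O3^2-) = 0.03473 × 0.1935 = 6.720 × 10^-3 mol
n(I2) = n(S2O3^2-)/2 = 3.360 × 10^-3 mol
From the 2:5 ratio, n(MnO4^-) in the aliquot = 2/5 × 3.360 × 10^-3 = 1.344 × 10^-3 mol
[MnO4^-] = 1.344 × 10^-3 / 0.009715 = 0.1383 mol/L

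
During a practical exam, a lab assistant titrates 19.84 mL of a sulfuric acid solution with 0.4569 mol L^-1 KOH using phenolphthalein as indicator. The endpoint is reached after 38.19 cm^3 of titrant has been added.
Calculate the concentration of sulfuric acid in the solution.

H2SO4 + 2 KOH → K2SO4 + 2 H2O
n(KOH) = 0.03819 L × 0.4569 mol/L = 0.01745 mol
From the 1:2 mole ratio, n(H2SO4) = 1/2 × 0.01745 = 8.725 × 10^-3 mol
[H2SO4] = 8.725 × 10^-3 mol / 0.01984 L = 0.4397 mol/L

0.4397 mol/L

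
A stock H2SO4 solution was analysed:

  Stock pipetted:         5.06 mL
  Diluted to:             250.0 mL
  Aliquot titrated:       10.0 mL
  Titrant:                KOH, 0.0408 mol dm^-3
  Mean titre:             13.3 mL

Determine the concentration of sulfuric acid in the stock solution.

1.34 mol/L

H2SO4 + 2 KOH → K2SO4 + 2 H2O
n(KOH) = 0.0133 × 0.0408 = 5.43 × 10^-4 mol
From the 1:2 ratio, n(H2SO4) in the aliquot = 1/2 × 5.43 × 10^-4 = 2.71 × 10^-4 mol
[H2SO4]_dilute = 2.71 × 10^-4 / 0.0100 = 0.0271 mol/L
Dilution factor = 250.0 / 5.06 = 49.41
[H2SO4]_stock = 0.0271 × 49.41 = 1.34 mol/L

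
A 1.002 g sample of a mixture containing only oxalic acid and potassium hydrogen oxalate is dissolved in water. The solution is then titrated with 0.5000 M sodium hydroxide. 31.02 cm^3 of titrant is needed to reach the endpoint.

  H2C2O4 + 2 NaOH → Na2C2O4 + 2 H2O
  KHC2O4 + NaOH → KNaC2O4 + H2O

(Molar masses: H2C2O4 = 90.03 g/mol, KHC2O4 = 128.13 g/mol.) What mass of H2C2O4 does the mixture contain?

n(NaOH) = 0.03102 × 0.5000 = 0.01551 mol
Let x = n(H2C2O4), y = n(KHC2O4).
Titrant: 2x + 1y = 0.01551;  mass: 90.03x + 128.13y = 1.002
Solving, x = 5.927 × 10^-3 mol, y = 3.655 × 10^-3 mol
mass of H2C2O4 = 5.927 × 10^-3 × 90.03 = 0.5336 g

0.5336 g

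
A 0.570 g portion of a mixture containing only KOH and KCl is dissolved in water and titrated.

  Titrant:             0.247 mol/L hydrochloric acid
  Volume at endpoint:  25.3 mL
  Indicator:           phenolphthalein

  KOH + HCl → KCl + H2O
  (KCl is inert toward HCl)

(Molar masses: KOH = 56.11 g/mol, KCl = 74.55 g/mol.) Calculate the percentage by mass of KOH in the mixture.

61.5 %

n(HCl) = 0.0253 × 0.247 = 6.25 × 10^-3 mol
Let x = n(KOH), y = n(KCl).
Titrant: 1x = 6.25 × 10^-3;  mass: 56.11x + 74.55y = 0.570
Solving, x = 6.25 × 10^-3 mol, y = 2.94 × 10^-3 mol
mass of KOH = 6.25 × 10^-3 × 56.11 = 0.351 g
% KOH = 0.351 / 0.570 × 100 = 61.5 %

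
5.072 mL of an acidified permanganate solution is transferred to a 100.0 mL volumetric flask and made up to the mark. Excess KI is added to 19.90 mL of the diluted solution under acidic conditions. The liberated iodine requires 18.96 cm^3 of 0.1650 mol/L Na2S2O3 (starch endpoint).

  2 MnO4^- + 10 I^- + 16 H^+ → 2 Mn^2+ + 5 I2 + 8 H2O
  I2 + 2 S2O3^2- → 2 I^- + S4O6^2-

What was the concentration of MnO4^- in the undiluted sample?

0.6199 mol/L

n(S2O3^2-) = 0.01896 × 0.1650 = 3.128 × 10^-3 mol
n(I2) = n(S2O3^2-)/2 = 1.564 × 10^-3 mol
From the 2:5 ratio, n(MnO4^-) in the aliquot = 2/5 × 1.564 × 10^-3 = 6.257 × 10^-4 mol
[MnO4^-]_dilute = 6.257 × 10^-4 / 0.01990 = 0.03144 mol/L
[MnO4^-]_original = 0.03144 × 100.0/5.072 = 0.6199 mol/L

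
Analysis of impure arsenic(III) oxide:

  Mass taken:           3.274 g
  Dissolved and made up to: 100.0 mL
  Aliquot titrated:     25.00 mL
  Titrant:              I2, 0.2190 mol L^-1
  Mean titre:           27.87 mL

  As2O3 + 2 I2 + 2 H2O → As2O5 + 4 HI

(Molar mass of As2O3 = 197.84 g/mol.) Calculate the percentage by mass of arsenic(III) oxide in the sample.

n(I2) per titration = 0.02787 × 0.2190 = 6.104 × 10^-3 mol
From the 1:2 ratio, n(As2O3) in each aliquot = 1/2 × 6.104 × 10^-3 = 3.052 × 10^-3 mol
n(As2O3) in the whole flask = 3.052 × 10^-3 × 100.0/25.00 = 0.01221 mol
mass of As2O3 = 0.01221 × 197.84 = 2.415 g
% As2O3 = 2.415 / 3.274 × 100 = 73.76 %

73.76 %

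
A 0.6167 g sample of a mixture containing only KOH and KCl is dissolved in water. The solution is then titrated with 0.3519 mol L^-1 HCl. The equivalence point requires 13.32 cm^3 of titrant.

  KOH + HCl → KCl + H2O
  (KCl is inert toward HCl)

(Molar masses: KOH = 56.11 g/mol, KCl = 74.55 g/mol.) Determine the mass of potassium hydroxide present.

0.2630 g

n(HCl) = 0.01332 × 0.3519 = 4.687 × 10^-3 mol
Let x = n(KOH), y = n(KCl).
Titrant: 1x = 4.687 × 10^-3;  mass: 56.11x + 74.55y = 0.6167
Solving, x = 4.687 × 10^-3 mol, y = 4.744 × 10^-3 mol
mass of KOH = 4.687 × 10^-3 × 56.11 = 0.2630 g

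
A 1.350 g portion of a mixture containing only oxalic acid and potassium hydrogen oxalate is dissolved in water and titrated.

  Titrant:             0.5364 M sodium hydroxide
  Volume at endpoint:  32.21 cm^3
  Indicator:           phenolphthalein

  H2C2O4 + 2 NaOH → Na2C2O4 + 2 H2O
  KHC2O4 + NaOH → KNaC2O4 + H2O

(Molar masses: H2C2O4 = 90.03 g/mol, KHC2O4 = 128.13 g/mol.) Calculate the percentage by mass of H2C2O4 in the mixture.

n(NaOH) = 0.03221 × 0.5364 = 0.01728 mol
Let x = n(H2C2O4), y = n(KHC2O4).
Titrant: 2x + 1y = 0.01728;  mass: 90.03x + 128.13y = 1.350
Solving, x = 5.196 × 10^-3 mol, y = 6.885 × 10^-3 mol
mass of H2C2O4 = 5.196 × 10^-3 × 90.03 = 0.4678 g
% H2C2O4 = 0.4678 / 1.350 × 100 = 34.65 %

34.65 %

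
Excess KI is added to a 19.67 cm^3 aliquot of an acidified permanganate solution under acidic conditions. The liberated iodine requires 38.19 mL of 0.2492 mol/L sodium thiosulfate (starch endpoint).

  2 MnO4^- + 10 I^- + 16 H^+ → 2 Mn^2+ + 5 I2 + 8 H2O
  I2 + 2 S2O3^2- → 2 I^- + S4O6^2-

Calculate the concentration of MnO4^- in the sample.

0.09677 mol/L

n(S2O3^2-) = 0.03819 × 0.2492 = 9.517 × 10^-3 mol
n(I2) = n(S2O3^2-)/2 = 4.758 × 10^-3 mol
From the 2:5 ratio, n(MnO4^-) in the aliquot = 2/5 × 4.758 × 10^-3 = 1.903 × 10^-3 mol
[MnO4^-] = 1.903 × 10^-3 / 0.01967 = 0.09677 mol/L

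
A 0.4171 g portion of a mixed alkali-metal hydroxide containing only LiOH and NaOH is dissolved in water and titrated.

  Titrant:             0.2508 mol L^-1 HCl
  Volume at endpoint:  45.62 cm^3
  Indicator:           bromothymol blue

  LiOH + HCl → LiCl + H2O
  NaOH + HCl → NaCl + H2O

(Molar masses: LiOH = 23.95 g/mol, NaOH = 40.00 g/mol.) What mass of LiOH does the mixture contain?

n(HCl) = 0.04562 × 0.2508 = 0.01144 mol
Let x = n(LiOH), y = n(NaOH).
Titrant: 1x + 1y = 0.01144;  mass: 23.95x + 40.00y = 0.4171
Solving, x = 2.527 × 10^-3 mol, y = 8.914 × 10^-3 mol
mass of LiOH = 2.527 × 10^-3 × 23.95 = 0.06052 g

0.06052 g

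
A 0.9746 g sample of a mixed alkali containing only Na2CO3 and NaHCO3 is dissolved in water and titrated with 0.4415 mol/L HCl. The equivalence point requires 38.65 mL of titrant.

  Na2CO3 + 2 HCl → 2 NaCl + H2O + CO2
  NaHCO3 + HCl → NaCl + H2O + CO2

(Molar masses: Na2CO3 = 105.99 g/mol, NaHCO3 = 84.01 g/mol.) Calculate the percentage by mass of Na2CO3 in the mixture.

80.46 %

n(HCl) = 0.03865 × 0.4415 = 0.01706 mol
Let x = n(Na2CO3), y = n(NaHCO3).
Titrant: 2x + 1y = 0.01706;  mass: 105.99x + 84.01y = 0.9746
Solving, x = 7.399 × 10^-3 mol, y = 2.266 × 10^-3 mol
mass of Na2CO3 = 7.399 × 10^-3 × 105.99 = 0.7842 g
% Na2CO3 = 0.7842 / 0.9746 × 100 = 80.46 %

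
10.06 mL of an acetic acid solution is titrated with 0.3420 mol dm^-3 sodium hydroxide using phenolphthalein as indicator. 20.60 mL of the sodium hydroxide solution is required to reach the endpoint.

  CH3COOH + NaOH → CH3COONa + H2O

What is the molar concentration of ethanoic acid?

n(NaOH) = 0.02060 L × 0.3420 mol/L = 7.045 × 10^-3 mol
n(CH3COOH) = 7.045 × 10^-3 mol (1:1 mole ratio)
[CH3COOH] = 7.045 × 10^-3 mol / 0.01006 L = 0.7003 mol/L

0.7003 mol/L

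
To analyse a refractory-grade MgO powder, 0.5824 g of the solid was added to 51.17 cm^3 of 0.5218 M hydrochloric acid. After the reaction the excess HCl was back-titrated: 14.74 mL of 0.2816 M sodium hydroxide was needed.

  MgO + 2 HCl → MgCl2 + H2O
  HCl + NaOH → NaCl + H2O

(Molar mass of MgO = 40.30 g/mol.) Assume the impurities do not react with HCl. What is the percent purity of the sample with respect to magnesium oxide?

78.02 %

n(HCl) added = 0.05117 × 0.5218 = 0.02670 mol
n(NaOH) used in back-titration = 0.01474 × 0.2816 = 4.151 × 10^-3 mol
n(HCl) left over = 4.151 × 10^-3 mol (1:1 ratio)
n(HCl) consumed by analyte = 0.02670 − 4.151 × 10^-3 = 0.02255 mol
From the 1:2 ratio, n(MgO) = 1/2 × 0.02255 = 0.01127 mol
mass of MgO = 0.01127 × 40.30 = 0.4544 g
% MgO = 0.4544 / 0.5824 × 100 = 78.02 %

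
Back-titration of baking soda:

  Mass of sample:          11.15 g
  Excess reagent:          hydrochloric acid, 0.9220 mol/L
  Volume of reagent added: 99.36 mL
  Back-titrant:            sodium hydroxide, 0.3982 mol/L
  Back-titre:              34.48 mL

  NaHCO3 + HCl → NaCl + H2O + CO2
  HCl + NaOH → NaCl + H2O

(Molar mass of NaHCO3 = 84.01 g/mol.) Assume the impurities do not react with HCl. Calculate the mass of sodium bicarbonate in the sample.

n(HCl) added = 0.09936 × 0.9220 = 0.09161 mol
n(NaOH) used in back-titration = 0.03448 × 0.3982 = 0.01373 mol
n(HCl) left over = 0.01373 mol (1:1 ratio)
n(HCl) consumed by analyte = 0.09161 − 0.01373 = 0.07788 mol
n(NaHCO3) = 0.07788 mol (1:1 ratio)
mass of NaHCO3 = 0.07788 × 84.01 = 6.543 g

6.543 g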